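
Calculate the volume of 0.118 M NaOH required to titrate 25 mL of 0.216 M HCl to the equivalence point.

At equivalence: moles acid = moles base. moles HCl = 0.216 × 25/1000 = 0.0054 mol. V_base = moles / 0.118 × 1000 = 45.8 mL.

V_{base} = 45.8 mL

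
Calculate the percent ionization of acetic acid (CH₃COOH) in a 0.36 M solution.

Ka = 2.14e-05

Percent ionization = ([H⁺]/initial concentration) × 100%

Using Ka equilibrium: x² + Ka×x - Ka×C = 0. Solving: [H⁺] = 2.7649e-03. Percent = (2.7649e-03/0.36) × 100

Percent ionization = 0.768%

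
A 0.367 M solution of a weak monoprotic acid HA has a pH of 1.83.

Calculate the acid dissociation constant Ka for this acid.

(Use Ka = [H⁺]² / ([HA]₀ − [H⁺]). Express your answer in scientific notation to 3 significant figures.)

[H⁺] = 10^(−pH) = 10^(−1.83) = 1.479e-02 M. For HA ⇌ H⁺ + A⁻, Ka = [H⁺][A⁻]/[HA] = [H⁺]² / ([HA]₀ − [H⁺]) = (1.479e-02)² / (0.367 − 1.479e-02) = 6.21e-04.

K_a = 6.21e-04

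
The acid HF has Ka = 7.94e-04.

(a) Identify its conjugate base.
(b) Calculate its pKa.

(a) The conjugate base is formed by removing one H⁺ from HF, giving F⁻. (b) pKa = -log(Ka) = -log(7.94e-04) = 3.10.

Conjugate base: F⁻; pK_a = 3.10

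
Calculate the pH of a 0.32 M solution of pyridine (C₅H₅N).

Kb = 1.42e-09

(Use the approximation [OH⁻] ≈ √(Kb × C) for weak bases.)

[OH⁻] = √(Kb × C) = √(1.42e-09 × 0.32) = 2.1317e-05. pOH = 4.67, pH = 14 - pOH

pH = 9.33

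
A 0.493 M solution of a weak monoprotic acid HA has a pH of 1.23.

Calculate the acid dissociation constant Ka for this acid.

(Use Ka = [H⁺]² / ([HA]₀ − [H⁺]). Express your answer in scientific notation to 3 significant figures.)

[H⁺] = 10^(−pH) = 10^(−1.23) = 5.888e-02 M. For HA ⇌ H⁺ + A⁻, Ka = [H⁺][A⁻]/[HA] = [H⁺]² / ([HA]₀ − [H⁺]) = (5.888e-02)² / (0.493 − 5.888e-02) = 7.99e-03.

K_a = 7.99e-03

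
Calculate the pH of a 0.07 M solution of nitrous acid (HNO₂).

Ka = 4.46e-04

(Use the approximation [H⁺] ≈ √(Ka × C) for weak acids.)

[H⁺] = √(Ka × C) = √(4.46e-04 × 0.07) = 5.5875e-03. pH = -log(5.5875e-03)

pH = 2.25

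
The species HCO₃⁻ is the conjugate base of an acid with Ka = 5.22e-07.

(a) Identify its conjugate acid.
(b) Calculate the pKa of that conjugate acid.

(a) The conjugate acid is formed by adding one H⁺ to HCO₃⁻, giving H₂CO₃. (b) pKa = -log(Ka) = -log(5.22e-07) = 6.28.

Conjugate acid: H₂CO₃; pK_a = 6.28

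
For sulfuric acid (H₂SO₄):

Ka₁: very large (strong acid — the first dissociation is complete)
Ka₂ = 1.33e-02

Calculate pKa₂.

pKa₂ = -log(Ka₂) = -log(1.33e-02) = 1.88.

pK_{a2} = 1.88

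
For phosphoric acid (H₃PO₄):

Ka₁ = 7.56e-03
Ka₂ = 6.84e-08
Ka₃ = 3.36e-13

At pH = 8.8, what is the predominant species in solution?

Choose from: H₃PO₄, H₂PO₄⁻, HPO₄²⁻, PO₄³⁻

pKa₁ = 2.12, pKa₂ = 7.16, pKa₃ = 12.47. For a polyprotic acid the predominant species crosses at each pKa: below pKa_n the protonated form dominates, above it the deprotonated form does. At pH = 8.8, the predominant species is HPO₄²⁻.

HPO₄²⁻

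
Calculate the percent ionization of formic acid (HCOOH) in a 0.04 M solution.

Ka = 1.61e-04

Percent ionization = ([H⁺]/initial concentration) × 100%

Using Ka equilibrium: x² + Ka×x - Ka×C = 0. Solving: [H⁺] = 2.4585e-03. Percent = (2.4585e-03/0.04) × 100

Percent ionization = 6.15%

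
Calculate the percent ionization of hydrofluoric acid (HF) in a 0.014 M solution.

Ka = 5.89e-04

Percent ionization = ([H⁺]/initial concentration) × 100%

Using Ka equilibrium: x² + Ka×x - Ka×C = 0. Solving: [H⁺] = 2.5921e-03. Percent = (2.5921e-03/0.014) × 100

Percent ionization = 18.5%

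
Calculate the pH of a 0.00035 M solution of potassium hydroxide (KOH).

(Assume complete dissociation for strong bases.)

[OH⁻] = 0.00035 M for strong base. pOH = -log[OH⁻] = 3.46, pH = 14 - pOH

pH = 10.54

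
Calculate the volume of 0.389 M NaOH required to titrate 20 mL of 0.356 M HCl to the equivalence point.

At equivalence: moles acid = moles base. moles HCl = 0.356 × 20/1000 = 0.00712 mol. V_base = moles / 0.389 × 1000 = 18.3 mL.

V_{base} = 18.3 mL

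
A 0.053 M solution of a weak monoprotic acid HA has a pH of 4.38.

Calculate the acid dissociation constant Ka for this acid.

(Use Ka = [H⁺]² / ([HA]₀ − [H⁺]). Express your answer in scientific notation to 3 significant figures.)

[H⁺] = 10^(−pH) = 10^(−4.38) = 4.169e-05 M. For HA ⇌ H⁺ + A⁻, Ka = [H⁺][A⁻]/[HA] = [H⁺]² / ([HA]₀ − [H⁺]) = (4.169e-05)² / (0.053 − 4.169e-05) = 3.28e-08.

K_a = 3.28e-08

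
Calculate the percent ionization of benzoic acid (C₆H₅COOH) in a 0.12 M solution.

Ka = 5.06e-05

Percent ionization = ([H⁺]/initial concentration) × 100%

Using Ka equilibrium: x² + Ka×x - Ka×C = 0. Solving: [H⁺] = 2.4390e-03. Percent = (2.4390e-03/0.12) × 100

Percent ionization = 2.03%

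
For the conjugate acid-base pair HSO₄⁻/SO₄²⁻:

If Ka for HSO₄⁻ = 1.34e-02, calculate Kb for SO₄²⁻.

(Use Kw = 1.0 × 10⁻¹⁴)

For a conjugate pair Ka × Kb = Kw, so Kb = Kw/Ka = 1.0 × 10⁻¹⁴ / 1.34e-02 = 7.46e-13.

K_b = 7.46e-13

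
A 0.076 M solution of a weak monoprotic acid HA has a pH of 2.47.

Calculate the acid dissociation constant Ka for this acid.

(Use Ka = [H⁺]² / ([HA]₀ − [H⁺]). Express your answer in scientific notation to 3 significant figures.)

[H⁺] = 10^(−pH) = 10^(−2.47) = 3.388e-03 M. For HA ⇌ H⁺ + A⁻, Ka = [H⁺][A⁻]/[HA] = [H⁺]² / ([HA]₀ − [H⁺]) = (3.388e-03)² / (0.076 − 3.388e-03) = 1.58e-04.

K_a = 1.58e-04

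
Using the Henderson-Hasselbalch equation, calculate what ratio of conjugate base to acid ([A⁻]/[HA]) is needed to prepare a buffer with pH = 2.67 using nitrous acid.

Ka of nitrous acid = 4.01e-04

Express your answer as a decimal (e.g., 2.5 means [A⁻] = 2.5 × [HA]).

pKa = -log(4.01e-04) = 3.3969. pH = pKa + log([A⁻]/[HA]), so log([A⁻]/[HA]) = pH − pKa = 2.67 − 3.3969 = -0.7269. [A⁻]/[HA] = 10^(-0.7269) = 0.188

[A⁻]/[HA] = 0.188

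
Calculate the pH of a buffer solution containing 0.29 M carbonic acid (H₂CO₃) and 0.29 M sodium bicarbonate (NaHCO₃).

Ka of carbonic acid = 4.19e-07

pKa = -log(4.19e-07) = 6.38. pH = pKa + log([A⁻]/[HA]) = 6.38 + log(0.29/0.29)

pH = 6.38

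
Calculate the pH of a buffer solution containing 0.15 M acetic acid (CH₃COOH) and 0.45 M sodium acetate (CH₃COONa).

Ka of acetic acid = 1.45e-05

pKa = -log(1.45e-05) = 4.84. pH = pKa + log([A⁻]/[HA]) = 4.84 + log(0.45/0.15)

pH = 5.32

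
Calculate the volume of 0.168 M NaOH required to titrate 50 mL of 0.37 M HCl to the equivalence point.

At equivalence: moles acid = moles base. moles HCl = 0.37 × 50/1000 = 0.0185 mol. V_base = moles / 0.168 × 1000 = 110.1 mL.

V_{base} = 110.1 mL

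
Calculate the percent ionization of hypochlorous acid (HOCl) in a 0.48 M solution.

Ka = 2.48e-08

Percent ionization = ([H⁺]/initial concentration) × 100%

Using Ka equilibrium: x² + Ka×x - Ka×C = 0. Solving: [H⁺] = 1.0909e-04. Percent = (1.0909e-04/0.48) × 100

Percent ionization = 0.0227%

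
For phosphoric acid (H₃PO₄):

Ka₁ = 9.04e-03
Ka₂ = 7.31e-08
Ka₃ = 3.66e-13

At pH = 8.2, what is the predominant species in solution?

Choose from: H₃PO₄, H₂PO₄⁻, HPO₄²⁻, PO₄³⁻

pKa₁ = 2.04, pKa₂ = 7.14, pKa₃ = 12.44. For a polyprotic acid the predominant species crosses at each pKa: below pKa_n the protonated form dominates, above it the deprotonated form does. At pH = 8.2, the predominant species is HPO₄²⁻.

HPO₄²⁻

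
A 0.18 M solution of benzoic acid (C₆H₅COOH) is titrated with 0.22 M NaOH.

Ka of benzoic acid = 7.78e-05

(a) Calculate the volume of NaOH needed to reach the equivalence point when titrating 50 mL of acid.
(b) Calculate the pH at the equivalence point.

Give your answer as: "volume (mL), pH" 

moles acid = 0.18 × 50/1000 = 0.009 mol; V_base = moles/0.22 × 1000 = 40.9 mL. At equivalence only the conjugate base is present: [A⁻] = 0.009/0.091 = 9.9000e-02 M. Kb = Kw/Ka = 1.29e-10; [OH⁻] = √(Kb × [A⁻]) = 3.5672e-06; pOH = 5.45; pH = 14 - pOH = 8.55.

V = 40.9 mL, pH = 8.55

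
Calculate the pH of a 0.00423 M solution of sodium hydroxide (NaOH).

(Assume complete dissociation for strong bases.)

[OH⁻] = 0.00423 M for strong base. pOH = -log[OH⁻] = 2.37, pH = 14 - pOH

pH = 11.63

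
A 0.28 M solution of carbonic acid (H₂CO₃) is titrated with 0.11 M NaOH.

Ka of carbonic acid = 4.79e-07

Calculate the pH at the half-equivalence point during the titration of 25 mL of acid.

At half-equivalence [HA] = [A⁻], so Henderson-Hasselbalch gives pH = pKa = -log(4.79e-07) = 6.32.

pH = pKa = 6.32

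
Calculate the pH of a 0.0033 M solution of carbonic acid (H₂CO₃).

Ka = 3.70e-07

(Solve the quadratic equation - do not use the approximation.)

x² + Ka×x - Ka×C = 0. Using quadratic formula: [H⁺] = 3.4758e-05

pH = 4.46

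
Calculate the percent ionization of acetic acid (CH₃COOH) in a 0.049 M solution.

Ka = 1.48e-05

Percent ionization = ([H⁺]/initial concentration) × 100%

Using Ka equilibrium: x² + Ka×x - Ka×C = 0. Solving: [H⁺] = 8.4422e-04. Percent = (8.4422e-04/0.049) × 100

Percent ionization = 1.72%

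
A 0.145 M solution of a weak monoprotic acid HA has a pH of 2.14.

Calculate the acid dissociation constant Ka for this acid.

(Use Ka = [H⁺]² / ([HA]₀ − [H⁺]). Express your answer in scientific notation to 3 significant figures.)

[H⁺] = 10^(−pH) = 10^(−2.14) = 7.244e-03 M. For HA ⇌ H⁺ + A⁻, Ka = [H⁺][A⁻]/[HA] = [H⁺]² / ([HA]₀ − [H⁺]) = (7.244e-03)² / (0.145 − 7.244e-03) = 3.81e-04.

K_a = 3.81e-04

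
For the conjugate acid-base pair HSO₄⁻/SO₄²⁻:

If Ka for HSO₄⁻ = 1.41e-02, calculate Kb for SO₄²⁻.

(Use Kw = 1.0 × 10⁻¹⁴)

For a conjugate pair Ka × Kb = Kw, so Kb = Kw/Ka = 1.0 × 10⁻¹⁴ / 1.41e-02 = 7.09e-13.

K_b = 7.09e-13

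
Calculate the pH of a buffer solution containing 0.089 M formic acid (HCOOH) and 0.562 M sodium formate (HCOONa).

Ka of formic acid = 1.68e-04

pKa = -log(1.68e-04) = 3.77. pH = pKa + log([A⁻]/[HA]) = 3.77 + log(0.562/0.089)

pH = 4.58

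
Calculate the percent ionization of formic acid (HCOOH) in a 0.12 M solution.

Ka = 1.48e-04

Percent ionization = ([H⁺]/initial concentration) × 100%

Using Ka equilibrium: x² + Ka×x - Ka×C = 0. Solving: [H⁺] = 4.1409e-03. Percent = (4.1409e-03/0.12) × 100

Percent ionization = 3.45%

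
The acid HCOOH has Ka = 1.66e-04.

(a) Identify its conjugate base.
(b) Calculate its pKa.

(a) The conjugate base is formed by removing one H⁺ from HCOOH, giving HCOO⁻. (b) pKa = -log(Ka) = -log(1.66e-04) = 3.78.

Conjugate base: HCOO⁻; pK_a = 3.78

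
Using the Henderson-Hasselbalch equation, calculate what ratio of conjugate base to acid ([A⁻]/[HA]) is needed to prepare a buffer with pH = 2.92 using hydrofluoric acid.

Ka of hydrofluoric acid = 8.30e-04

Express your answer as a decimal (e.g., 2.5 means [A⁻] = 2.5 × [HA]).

pKa = -log(8.30e-04) = 3.0809. pH = pKa + log([A⁻]/[HA]), so log([A⁻]/[HA]) = pH − pKa = 2.92 − 3.0809 = -0.1609. [A⁻]/[HA] = 10^(-0.1609) = 0.690

[A⁻]/[HA] = 0.690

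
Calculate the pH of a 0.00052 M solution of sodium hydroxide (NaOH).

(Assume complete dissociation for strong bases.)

[OH⁻] = 0.00052 M for strong base. pOH = -log[OH⁻] = 3.28, pH = 14 - pOH

pH = 10.72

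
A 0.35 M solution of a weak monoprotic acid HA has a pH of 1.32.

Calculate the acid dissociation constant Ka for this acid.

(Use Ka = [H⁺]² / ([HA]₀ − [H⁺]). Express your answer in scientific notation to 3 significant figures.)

[H⁺] = 10^(−pH) = 10^(−1.32) = 4.786e-02 M. For HA ⇌ H⁺ + A⁻, Ka = [H⁺][A⁻]/[HA] = [H⁺]² / ([HA]₀ − [H⁺]) = (4.786e-02)² / (0.35 − 4.786e-02) = 7.58e-03.

K_a = 7.58e-03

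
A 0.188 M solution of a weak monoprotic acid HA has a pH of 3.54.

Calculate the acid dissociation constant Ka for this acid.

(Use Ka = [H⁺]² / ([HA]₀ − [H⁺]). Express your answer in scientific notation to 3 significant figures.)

[H⁺] = 10^(−pH) = 10^(−3.54) = 2.884e-04 M. For HA ⇌ H⁺ + A⁻, Ka = [H⁺][A⁻]/[HA] = [H⁺]² / ([HA]₀ − [H⁺]) = (2.884e-04)² / (0.188 − 2.884e-04) = 4.43e-07.

K_a = 4.43e-07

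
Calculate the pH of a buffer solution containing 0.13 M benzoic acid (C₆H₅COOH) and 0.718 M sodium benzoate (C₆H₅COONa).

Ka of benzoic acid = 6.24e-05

pKa = -log(6.24e-05) = 4.20. pH = pKa + log([A⁻]/[HA]) = 4.20 + log(0.718/0.13)

pH = 4.95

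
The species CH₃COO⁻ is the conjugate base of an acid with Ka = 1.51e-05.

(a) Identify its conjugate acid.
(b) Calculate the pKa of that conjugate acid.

(a) The conjugate acid is formed by adding one H⁺ to CH₃COO⁻, giving CH₃COOH. (b) pKa = -log(Ka) = -log(1.51e-05) = 4.82.

Conjugate acid: CH₃COOH; pK_a = 4.82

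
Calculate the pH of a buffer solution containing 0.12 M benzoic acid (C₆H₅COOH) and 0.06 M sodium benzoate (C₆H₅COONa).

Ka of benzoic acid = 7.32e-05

pKa = -log(7.32e-05) = 4.14. pH = pKa + log([A⁻]/[HA]) = 4.14 + log(0.06/0.12)

pH = 3.83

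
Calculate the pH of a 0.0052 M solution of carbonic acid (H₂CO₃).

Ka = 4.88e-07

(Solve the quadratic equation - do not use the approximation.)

x² + Ka×x - Ka×C = 0. Using quadratic formula: [H⁺] = 5.0131e-05

pH = 4.30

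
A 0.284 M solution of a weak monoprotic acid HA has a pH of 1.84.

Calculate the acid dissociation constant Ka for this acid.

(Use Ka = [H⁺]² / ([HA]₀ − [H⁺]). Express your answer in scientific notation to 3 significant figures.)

[H⁺] = 10^(−pH) = 10^(−1.84) = 1.445e-02 M. For HA ⇌ H⁺ + A⁻, Ka = [H⁺][A⁻]/[HA] = [H⁺]² / ([HA]₀ − [H⁺]) = (1.445e-02)² / (0.284 − 1.445e-02) = 7.75e-04.

K_a = 7.75e-04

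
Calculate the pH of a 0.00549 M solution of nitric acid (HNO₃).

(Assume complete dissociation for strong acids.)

[H⁺] = 0.00549 M for strong acid. pH = -log[H⁺] = -log(0.00549)

pH = 2.26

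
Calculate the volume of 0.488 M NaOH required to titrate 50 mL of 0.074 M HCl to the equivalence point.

At equivalence: moles acid = moles base. moles HCl = 0.074 × 50/1000 = 0.0037 mol. V_base = moles / 0.488 × 1000 = 7.6 mL.

V_{base} = 7.6 mL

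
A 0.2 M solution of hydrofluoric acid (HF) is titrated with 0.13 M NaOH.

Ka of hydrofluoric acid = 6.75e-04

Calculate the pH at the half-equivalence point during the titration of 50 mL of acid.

At half-equivalence [HA] = [A⁻], so Henderson-Hasselbalch gives pH = pKa = -log(6.75e-04) = 3.17.

pH = pKa = 3.17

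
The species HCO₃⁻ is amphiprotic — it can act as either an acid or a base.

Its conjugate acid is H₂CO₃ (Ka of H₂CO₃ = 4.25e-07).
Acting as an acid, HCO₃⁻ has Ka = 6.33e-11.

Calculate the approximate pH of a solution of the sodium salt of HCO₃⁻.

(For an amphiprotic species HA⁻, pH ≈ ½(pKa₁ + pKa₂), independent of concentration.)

pKa₁ = -log(4.25e-07) = 6.37; pKa₂ = -log(6.33e-11) = 10.20. For an amphiprotic species, pH ≈ ½(pKa₁ + pKa₂) = ½(6.37 + 10.20) = 8.29.

pH = 8.29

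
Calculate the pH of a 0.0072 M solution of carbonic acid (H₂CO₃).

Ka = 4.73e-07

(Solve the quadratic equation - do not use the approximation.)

x² + Ka×x - Ka×C = 0. Using quadratic formula: [H⁺] = 5.8121e-05

pH = 4.24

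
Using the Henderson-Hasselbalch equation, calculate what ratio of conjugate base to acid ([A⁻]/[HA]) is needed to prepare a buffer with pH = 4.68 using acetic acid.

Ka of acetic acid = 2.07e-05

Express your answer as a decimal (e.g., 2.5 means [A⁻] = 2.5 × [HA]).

pKa = -log(2.07e-05) = 4.6840. pH = pKa + log([A⁻]/[HA]), so log([A⁻]/[HA]) = pH − pKa = 4.68 − 4.6840 = -0.0040. [A⁻]/[HA] = 10^(-0.0040) = 0.991

[A⁻]/[HA] = 0.991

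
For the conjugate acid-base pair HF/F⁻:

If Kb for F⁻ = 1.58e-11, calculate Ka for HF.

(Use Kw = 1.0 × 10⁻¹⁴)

For a conjugate pair Ka × Kb = Kw, so Ka = Kw/Kb = 1.0 × 10⁻¹⁴ / 1.58e-11 = 6.33e-04.

K_a = 6.33e-04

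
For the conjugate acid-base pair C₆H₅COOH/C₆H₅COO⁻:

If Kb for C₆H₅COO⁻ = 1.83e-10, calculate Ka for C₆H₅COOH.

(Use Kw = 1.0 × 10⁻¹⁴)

For a conjugate pair Ka × Kb = Kw, so Ka = Kw/Kb = 1.0 × 10⁻¹⁴ / 1.83e-10 = 5.46e-05.

K_a = 5.46e-05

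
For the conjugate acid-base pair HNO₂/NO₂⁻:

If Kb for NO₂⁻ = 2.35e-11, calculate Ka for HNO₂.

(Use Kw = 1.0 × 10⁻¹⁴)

For a conjugate pair Ka × Kb = Kw, so Ka = Kw/Kb = 1.0 × 10⁻¹⁴ / 2.35e-11 = 4.26e-04.

K_a = 4.26e-04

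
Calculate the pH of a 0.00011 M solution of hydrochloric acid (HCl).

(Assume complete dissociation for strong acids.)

[H⁺] = 0.00011 M for strong acid. pH = -log[H⁺] = -log(0.00011)

pH = 3.96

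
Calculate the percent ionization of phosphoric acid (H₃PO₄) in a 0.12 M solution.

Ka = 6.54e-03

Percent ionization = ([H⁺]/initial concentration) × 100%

Using Ka equilibrium: x² + Ka×x - Ka×C = 0. Solving: [H⁺] = 2.4934e-02. Percent = (2.4934e-02/0.12) × 100

Percent ionization = 20.8%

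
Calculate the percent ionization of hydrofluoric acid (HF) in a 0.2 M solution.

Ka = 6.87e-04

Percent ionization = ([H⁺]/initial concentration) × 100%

Using Ka equilibrium: x² + Ka×x - Ka×C = 0. Solving: [H⁺] = 1.1383e-02. Percent = (1.1383e-02/0.2) × 100

Percent ionization = 5.69%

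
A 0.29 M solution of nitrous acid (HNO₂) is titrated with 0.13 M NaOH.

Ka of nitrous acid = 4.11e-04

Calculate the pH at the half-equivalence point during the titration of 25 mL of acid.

At half-equivalence [HA] = [A⁻], so Henderson-Hasselbalch gives pH = pKa = -log(4.11e-04) = 3.39.

pH = pKa = 3.39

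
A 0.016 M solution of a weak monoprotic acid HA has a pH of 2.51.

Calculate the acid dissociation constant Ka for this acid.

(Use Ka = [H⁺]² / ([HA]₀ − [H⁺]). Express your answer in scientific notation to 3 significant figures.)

[H⁺] = 10^(−pH) = 10^(−2.51) = 3.090e-03 M. For HA ⇌ H⁺ + A⁻, Ka = [H⁺][A⁻]/[HA] = [H⁺]² / ([HA]₀ − [H⁺]) = (3.090e-03)² / (0.016 − 3.090e-03) = 7.40e-04.

K_a = 7.40e-04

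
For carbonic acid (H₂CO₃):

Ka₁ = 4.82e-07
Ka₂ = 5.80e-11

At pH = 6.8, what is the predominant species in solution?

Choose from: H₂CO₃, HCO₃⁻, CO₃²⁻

pKa₁ = 6.32, pKa₂ = 10.24. For a polyprotic acid the predominant species crosses at each pKa: below pKa_n the protonated form dominates, above it the deprotonated form does. At pH = 6.8, the predominant species is HCO₃⁻.

HCO₃⁻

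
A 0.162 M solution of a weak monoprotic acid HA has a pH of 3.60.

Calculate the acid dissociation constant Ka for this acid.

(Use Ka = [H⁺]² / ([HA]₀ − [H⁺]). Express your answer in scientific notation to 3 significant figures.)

[H⁺] = 10^(−pH) = 10^(−3.60) = 2.512e-04 M. For HA ⇌ H⁺ + A⁻, Ka = [H⁺][A⁻]/[HA] = [H⁺]² / ([HA]₀ − [H⁺]) = (2.512e-04)² / (0.162 − 2.512e-04) = 3.90e-07.

K_a = 3.90e-07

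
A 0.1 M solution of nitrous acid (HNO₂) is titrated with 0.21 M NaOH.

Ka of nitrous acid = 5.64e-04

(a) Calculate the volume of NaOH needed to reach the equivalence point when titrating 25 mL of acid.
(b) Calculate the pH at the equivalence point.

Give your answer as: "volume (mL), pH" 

moles acid = 0.1 × 25/1000 = 0.0025 mol; V_base = moles/0.21 × 1000 = 11.9 mL. At equivalence only the conjugate base is present: [A⁻] = 0.0025/0.037 = 6.7742e-02 M. Kb = Kw/Ka = 1.77e-11; [OH⁻] = √(Kb × [A⁻]) = 1.0959e-06; pOH = 5.96; pH = 14 - pOH = 8.04.

V = 11.9 mL, pH = 8.04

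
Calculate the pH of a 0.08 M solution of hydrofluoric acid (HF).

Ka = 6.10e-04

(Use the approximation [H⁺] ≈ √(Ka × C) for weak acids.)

[H⁺] = √(Ka × C) = √(6.10e-04 × 0.08) = 6.9857e-03. pH = -log(6.9857e-03)

pH = 2.16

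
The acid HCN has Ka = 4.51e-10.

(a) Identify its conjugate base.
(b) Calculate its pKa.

(a) The conjugate base is formed by removing one H⁺ from HCN, giving CN⁻. (b) pKa = -log(Ka) = -log(4.51e-10) = 9.35.

Conjugate base: CN⁻; pK_a = 9.35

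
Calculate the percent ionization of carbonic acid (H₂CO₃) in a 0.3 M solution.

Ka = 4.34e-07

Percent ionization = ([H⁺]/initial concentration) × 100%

Using Ka equilibrium: x² + Ka×x - Ka×C = 0. Solving: [H⁺] = 3.6062e-04. Percent = (3.6062e-04/0.3) × 100

Percent ionization = 0.12%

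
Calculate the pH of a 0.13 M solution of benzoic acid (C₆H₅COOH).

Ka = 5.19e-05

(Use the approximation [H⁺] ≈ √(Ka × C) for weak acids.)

[H⁺] = √(Ka × C) = √(5.19e-05 × 0.13) = 2.5975e-03. pH = -log(2.5975e-03)

pH = 2.59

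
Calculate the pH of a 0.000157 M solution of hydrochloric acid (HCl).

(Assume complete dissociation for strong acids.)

[H⁺] = 0.000157 M for strong acid. pH = -log[H⁺] = -log(0.000157)

pH = 3.80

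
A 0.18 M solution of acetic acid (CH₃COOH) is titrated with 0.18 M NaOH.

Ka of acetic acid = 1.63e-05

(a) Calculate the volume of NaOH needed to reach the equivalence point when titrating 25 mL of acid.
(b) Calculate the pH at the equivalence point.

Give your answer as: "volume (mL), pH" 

moles acid = 0.18 × 25/1000 = 0.0045 mol; V_base = moles/0.18 × 1000 = 25.0 mL. At equivalence only the conjugate base is present: [A⁻] = 0.0045/0.050 = 9.0000e-02 M. Kb = Kw/Ka = 6.13e-10; [OH⁻] = √(Kb × [A⁻]) = 7.4307e-06; pOH = 5.13; pH = 14 - pOH = 8.87.

V = 25.0 mL, pH = 8.87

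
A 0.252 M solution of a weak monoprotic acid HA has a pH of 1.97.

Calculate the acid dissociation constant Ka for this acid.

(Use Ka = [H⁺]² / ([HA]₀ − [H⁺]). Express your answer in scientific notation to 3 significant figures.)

[H⁺] = 10^(−pH) = 10^(−1.97) = 1.072e-02 M. For HA ⇌ H⁺ + A⁻, Ka = [H⁺][A⁻]/[HA] = [H⁺]² / ([HA]₀ − [H⁺]) = (1.072e-02)² / (0.252 − 1.072e-02) = 4.76e-04.

K_a = 4.76e-04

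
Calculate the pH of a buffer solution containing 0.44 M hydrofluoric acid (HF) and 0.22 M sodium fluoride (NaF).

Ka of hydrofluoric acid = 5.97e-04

pKa = -log(5.97e-04) = 3.22. pH = pKa + log([A⁻]/[HA]) = 3.22 + log(0.22/0.44)

pH = 2.92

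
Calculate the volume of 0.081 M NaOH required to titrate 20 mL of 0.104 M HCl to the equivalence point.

At equivalence: moles acid = moles base. moles HCl = 0.104 × 20/1000 = 0.00208 mol. V_base = moles / 0.081 × 1000 = 25.7 mL.

V_{base} = 25.7 mL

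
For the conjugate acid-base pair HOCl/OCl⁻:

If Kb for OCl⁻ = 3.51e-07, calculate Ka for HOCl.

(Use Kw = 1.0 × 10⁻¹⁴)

For a conjugate pair Ka × Kb = Kw, so Ka = Kw/Kb = 1.0 × 10⁻¹⁴ / 3.51e-07 = 2.85e-08.

K_a = 2.85e-08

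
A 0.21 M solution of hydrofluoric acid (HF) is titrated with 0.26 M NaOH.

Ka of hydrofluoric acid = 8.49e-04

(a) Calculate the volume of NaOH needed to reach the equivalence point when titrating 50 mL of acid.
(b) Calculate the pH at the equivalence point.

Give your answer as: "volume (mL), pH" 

moles acid = 0.21 × 50/1000 = 0.0105 mol; V_base = moles/0.26 × 1000 = 40.4 mL. At equivalence only the conjugate base is present: [A⁻] = 0.0105/0.090 = 1.1617e-01 M. Kb = Kw/Ka = 1.18e-11; [OH⁻] = √(Kb × [A⁻]) = 1.1698e-06; pOH = 5.93; pH = 14 - pOH = 8.07.

V = 40.4 mL, pH = 8.07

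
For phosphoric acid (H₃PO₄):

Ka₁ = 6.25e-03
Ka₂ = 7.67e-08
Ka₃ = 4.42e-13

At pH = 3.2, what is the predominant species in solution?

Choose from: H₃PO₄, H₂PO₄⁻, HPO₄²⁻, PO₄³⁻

pKa₁ = 2.20, pKa₂ = 7.12, pKa₃ = 12.35. For a polyprotic acid the predominant species crosses at each pKa: below pKa_n the protonated form dominates, above it the deprotonated form does. At pH = 3.2, the predominant species is H₂PO₄⁻.

H₂PO₄⁻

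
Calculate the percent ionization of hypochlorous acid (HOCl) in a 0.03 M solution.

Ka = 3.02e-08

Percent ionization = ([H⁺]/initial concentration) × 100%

Using Ka equilibrium: x² + Ka×x - Ka×C = 0. Solving: [H⁺] = 3.0085e-05. Percent = (3.0085e-05/0.03) × 100

Percent ionization = 0.1%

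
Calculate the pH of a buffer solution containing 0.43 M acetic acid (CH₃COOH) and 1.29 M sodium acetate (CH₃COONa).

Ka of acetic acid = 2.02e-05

pKa = -log(2.02e-05) = 4.69. pH = pKa + log([A⁻]/[HA]) = 4.69 + log(1.29/0.43)

pH = 5.17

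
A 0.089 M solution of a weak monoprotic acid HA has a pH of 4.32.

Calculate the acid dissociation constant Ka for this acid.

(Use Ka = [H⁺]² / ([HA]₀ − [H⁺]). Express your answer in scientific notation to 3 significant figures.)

[H⁺] = 10^(−pH) = 10^(−4.32) = 4.786e-05 M. For HA ⇌ H⁺ + A⁻, Ka = [H⁺][A⁻]/[HA] = [H⁺]² / ([HA]₀ − [H⁺]) = (4.786e-05)² / (0.089 − 4.786e-05) = 2.58e-08.

K_a = 2.58e-08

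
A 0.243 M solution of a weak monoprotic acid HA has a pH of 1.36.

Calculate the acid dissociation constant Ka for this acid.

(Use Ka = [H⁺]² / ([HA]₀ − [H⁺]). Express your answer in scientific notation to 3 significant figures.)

[H⁺] = 10^(−pH) = 10^(−1.36) = 4.365e-02 M. For HA ⇌ H⁺ + A⁻, Ka = [H⁺][A⁻]/[HA] = [H⁺]² / ([HA]₀ − [H⁺]) = (4.365e-02)² / (0.243 − 4.365e-02) = 9.56e-03.

K_a = 9.56e-03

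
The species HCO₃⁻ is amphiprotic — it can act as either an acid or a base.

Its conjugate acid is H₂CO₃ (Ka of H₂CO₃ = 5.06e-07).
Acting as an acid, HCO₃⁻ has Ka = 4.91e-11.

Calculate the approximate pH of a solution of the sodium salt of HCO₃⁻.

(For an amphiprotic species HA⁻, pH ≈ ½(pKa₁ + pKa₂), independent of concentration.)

pKa₁ = -log(5.06e-07) = 6.30; pKa₂ = -log(4.91e-11) = 10.31. For an amphiprotic species, pH ≈ ½(pKa₁ + pKa₂) = ½(6.30 + 10.31) = 8.30.

pH = 8.30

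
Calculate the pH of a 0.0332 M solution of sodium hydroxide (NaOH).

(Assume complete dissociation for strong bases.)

[OH⁻] = 0.0332 M for strong base. pOH = -log[OH⁻] = 1.48, pH = 14 - pOH

pH = 12.52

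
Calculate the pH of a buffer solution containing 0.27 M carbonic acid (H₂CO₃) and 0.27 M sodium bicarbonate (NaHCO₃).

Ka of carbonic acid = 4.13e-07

pKa = -log(4.13e-07) = 6.38. pH = pKa + log([A⁻]/[HA]) = 6.38 + log(0.27/0.27)

pH = 6.38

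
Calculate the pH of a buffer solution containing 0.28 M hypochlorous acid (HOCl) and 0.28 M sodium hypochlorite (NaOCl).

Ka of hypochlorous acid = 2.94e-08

pKa = -log(2.94e-08) = 7.53. pH = pKa + log([A⁻]/[HA]) = 7.53 + log(0.28/0.28)

pH = 7.53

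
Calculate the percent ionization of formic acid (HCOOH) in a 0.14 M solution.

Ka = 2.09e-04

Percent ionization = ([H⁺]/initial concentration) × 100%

Using Ka equilibrium: x² + Ka×x - Ka×C = 0. Solving: [H⁺] = 5.3058e-03. Percent = (5.3058e-03/0.14) × 100

Percent ionization = 3.79%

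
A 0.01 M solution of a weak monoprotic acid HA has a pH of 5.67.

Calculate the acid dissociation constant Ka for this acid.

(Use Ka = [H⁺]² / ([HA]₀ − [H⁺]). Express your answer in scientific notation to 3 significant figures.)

[H⁺] = 10^(−pH) = 10^(−5.67) = 2.138e-06 M. For HA ⇌ H⁺ + A⁻, Ka = [H⁺][A⁻]/[HA] = [H⁺]² / ([HA]₀ − [H⁺]) = (2.138e-06)² / (0.01 − 2.138e-06) = 4.57e-10.

K_a = 4.57e-10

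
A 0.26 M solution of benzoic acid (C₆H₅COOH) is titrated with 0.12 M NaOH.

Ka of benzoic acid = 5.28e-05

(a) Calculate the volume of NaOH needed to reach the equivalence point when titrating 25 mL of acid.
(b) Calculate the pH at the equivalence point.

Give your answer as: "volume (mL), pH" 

moles acid = 0.26 × 25/1000 = 0.0065 mol; V_base = moles/0.12 × 1000 = 54.2 mL. At equivalence only the conjugate base is present: [A⁻] = 0.0065/0.079 = 8.2105e-02 M. Kb = Kw/Ka = 1.89e-10; [OH⁻] = √(Kb × [A⁻]) = 3.9434e-06; pOH = 5.40; pH = 14 - pOH = 8.60.

V = 54.2 mL, pH = 8.60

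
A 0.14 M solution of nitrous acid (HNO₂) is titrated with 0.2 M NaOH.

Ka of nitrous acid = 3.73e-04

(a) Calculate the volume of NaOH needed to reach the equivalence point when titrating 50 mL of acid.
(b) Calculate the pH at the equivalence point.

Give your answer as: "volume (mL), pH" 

moles acid = 0.14 × 50/1000 = 0.007 mol; V_base = moles/0.2 × 1000 = 35.0 mL. At equivalence only the conjugate base is present: [A⁻] = 0.007/0.085 = 8.2353e-02 M. Kb = Kw/Ka = 2.68e-11; [OH⁻] = √(Kb × [A⁻]) = 1.4859e-06; pOH = 5.83; pH = 14 - pOH = 8.17.

V = 35.0 mL, pH = 8.17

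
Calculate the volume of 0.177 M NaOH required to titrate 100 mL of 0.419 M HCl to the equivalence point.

At equivalence: moles acid = moles base. moles HCl = 0.419 × 100/1000 = 0.0419 mol. V_base = moles / 0.177 × 1000 = 236.7 mL.

V_{base} = 236.7 mL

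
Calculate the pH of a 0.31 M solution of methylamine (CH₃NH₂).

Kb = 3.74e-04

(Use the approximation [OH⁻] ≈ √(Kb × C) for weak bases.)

[OH⁻] = √(Kb × C) = √(3.74e-04 × 0.31) = 1.0768e-02. pOH = 1.97, pH = 14 - pOH

pH = 12.03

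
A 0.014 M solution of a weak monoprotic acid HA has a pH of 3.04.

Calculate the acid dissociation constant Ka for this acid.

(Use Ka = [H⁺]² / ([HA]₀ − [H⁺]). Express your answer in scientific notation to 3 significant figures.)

[H⁺] = 10^(−pH) = 10^(−3.04) = 9.120e-04 M. For HA ⇌ H⁺ + A⁻, Ka = [H⁺][A⁻]/[HA] = [H⁺]² / ([HA]₀ − [H⁺]) = (9.120e-04)² / (0.014 − 9.120e-04) = 6.36e-05.

K_a = 6.36e-05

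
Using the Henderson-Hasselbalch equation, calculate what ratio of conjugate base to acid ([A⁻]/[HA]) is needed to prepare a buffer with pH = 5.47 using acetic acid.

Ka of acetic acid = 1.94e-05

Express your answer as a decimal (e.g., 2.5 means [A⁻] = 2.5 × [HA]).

pKa = -log(1.94e-05) = 4.7122. pH = pKa + log([A⁻]/[HA]), so log([A⁻]/[HA]) = pH − pKa = 5.47 − 4.7122 = 0.7578. [A⁻]/[HA] = 10^(0.7578) = 5.73

[A⁻]/[HA] = 5.73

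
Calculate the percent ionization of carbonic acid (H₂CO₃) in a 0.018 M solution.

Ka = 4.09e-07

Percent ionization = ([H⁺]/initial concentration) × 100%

Using Ka equilibrium: x² + Ka×x - Ka×C = 0. Solving: [H⁺] = 8.5598e-05. Percent = (8.5598e-05/0.018) × 100

Percent ionization = 0.476%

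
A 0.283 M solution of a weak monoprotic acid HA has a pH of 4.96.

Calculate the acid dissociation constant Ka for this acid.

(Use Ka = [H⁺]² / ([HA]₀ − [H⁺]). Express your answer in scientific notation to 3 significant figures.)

[H⁺] = 10^(−pH) = 10^(−4.96) = 1.096e-05 M. For HA ⇌ H⁺ + A⁻, Ka = [H⁺][A⁻]/[HA] = [H⁺]² / ([HA]₀ − [H⁺]) = (1.096e-05)² / (0.283 − 1.096e-05) = 4.25e-10.

K_a = 4.25e-10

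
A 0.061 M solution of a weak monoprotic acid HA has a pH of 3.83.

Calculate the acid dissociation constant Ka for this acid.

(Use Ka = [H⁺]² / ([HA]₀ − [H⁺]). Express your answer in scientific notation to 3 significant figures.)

[H⁺] = 10^(−pH) = 10^(−3.83) = 1.479e-04 M. For HA ⇌ H⁺ + A⁻, Ka = [H⁺][A⁻]/[HA] = [H⁺]² / ([HA]₀ − [H⁺]) = (1.479e-04)² / (0.061 − 1.479e-04) = 3.60e-07.

K_a = 3.60e-07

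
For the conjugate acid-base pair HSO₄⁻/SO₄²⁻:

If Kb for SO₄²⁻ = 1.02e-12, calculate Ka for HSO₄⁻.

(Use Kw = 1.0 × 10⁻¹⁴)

For a conjugate pair Ka × Kb = Kw, so Ka = Kw/Kb = 1.0 × 10⁻¹⁴ / 1.02e-12 = 9.80e-03.

K_a = 9.80e-03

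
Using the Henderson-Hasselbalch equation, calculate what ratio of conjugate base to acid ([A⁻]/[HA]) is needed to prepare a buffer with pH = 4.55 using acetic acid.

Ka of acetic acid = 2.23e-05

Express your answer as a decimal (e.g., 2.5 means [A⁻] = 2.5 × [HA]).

pKa = -log(2.23e-05) = 4.6517. pH = pKa + log([A⁻]/[HA]), so log([A⁻]/[HA]) = pH − pKa = 4.55 − 4.6517 = -0.1017. [A⁻]/[HA] = 10^(-0.1017) = 0.791

[A⁻]/[HA] = 0.791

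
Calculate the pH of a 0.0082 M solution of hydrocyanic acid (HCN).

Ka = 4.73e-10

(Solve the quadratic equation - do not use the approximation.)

x² + Ka×x - Ka×C = 0. Using quadratic formula: [H⁺] = 1.9692e-06

pH = 5.71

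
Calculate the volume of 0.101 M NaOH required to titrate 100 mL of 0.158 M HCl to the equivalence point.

At equivalence: moles acid = moles base. moles HCl = 0.158 × 100/1000 = 0.0158 mol. V_base = moles / 0.101 × 1000 = 156.4 mL.

V_{base} = 156.4 mL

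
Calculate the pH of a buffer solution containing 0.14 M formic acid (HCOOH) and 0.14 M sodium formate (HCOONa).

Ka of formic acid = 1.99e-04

pKa = -log(1.99e-04) = 3.70. pH = pKa + log([A⁻]/[HA]) = 3.70 + log(0.14/0.14)

pH = 3.70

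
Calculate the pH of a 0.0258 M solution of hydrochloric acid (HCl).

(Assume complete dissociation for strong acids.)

[H⁺] = 0.0258 M for strong acid. pH = -log[H⁺] = -log(0.0258)

pH = 1.59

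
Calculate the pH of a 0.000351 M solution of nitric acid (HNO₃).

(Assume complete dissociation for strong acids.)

[H⁺] = 0.000351 M for strong acid. pH = -log[H⁺] = -log(0.000351)

pH = 3.45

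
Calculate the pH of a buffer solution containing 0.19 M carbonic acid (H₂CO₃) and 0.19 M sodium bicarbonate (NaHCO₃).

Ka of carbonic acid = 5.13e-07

pKa = -log(5.13e-07) = 6.29. pH = pKa + log([A⁻]/[HA]) = 6.29 + log(0.19/0.19)

pH = 6.29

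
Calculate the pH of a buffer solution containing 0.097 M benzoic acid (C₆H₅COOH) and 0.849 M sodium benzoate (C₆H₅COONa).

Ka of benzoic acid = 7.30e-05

pKa = -log(7.30e-05) = 4.14. pH = pKa + log([A⁻]/[HA]) = 4.14 + log(0.849/0.097)

pH = 5.08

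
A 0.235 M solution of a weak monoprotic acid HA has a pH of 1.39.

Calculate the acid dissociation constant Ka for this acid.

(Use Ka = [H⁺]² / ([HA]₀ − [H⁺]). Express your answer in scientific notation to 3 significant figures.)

[H⁺] = 10^(−pH) = 10^(−1.39) = 4.074e-02 M. For HA ⇌ H⁺ + A⁻, Ka = [H⁺][A⁻]/[HA] = [H⁺]² / ([HA]₀ − [H⁺]) = (4.074e-02)² / (0.235 − 4.074e-02) = 8.54e-03.

K_a = 8.54e-03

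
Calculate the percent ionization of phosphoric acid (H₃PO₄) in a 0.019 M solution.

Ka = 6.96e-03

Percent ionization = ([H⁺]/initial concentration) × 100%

Using Ka equilibrium: x² + Ka×x - Ka×C = 0. Solving: [H⁺] = 8.5346e-03. Percent = (8.5346e-03/0.019) × 100

Percent ionization = 44.9%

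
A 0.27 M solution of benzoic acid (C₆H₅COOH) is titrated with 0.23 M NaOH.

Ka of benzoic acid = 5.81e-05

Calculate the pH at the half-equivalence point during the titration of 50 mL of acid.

At half-equivalence [HA] = [A⁻], so Henderson-Hasselbalch gives pH = pKa = -log(5.81e-05) = 4.24.

pH = pKa = 4.24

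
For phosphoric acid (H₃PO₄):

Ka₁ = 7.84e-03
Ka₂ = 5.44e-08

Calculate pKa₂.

pKa₂ = -log(Ka₂) = -log(5.44e-08) = 7.26.

pK_{a2} = 7.26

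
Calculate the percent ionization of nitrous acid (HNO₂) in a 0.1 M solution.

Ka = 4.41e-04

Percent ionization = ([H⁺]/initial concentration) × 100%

Using Ka equilibrium: x² + Ka×x - Ka×C = 0. Solving: [H⁺] = 6.4239e-03. Percent = (6.4239e-03/0.1) × 100

Percent ionization = 6.42%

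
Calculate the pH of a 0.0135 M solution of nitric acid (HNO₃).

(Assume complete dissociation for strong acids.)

[H⁺] = 0.0135 M for strong acid. pH = -log[H⁺] = -log(0.0135)

pH = 1.87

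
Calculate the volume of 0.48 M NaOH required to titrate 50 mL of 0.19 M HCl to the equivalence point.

At equivalence: moles acid = moles base. moles HCl = 0.19 × 50/1000 = 0.0095 mol. V_base = moles / 0.48 × 1000 = 19.8 mL.

V_{base} = 19.8 mL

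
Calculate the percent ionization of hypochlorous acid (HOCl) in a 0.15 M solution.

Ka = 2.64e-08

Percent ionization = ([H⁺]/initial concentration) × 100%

Using Ka equilibrium: x² + Ka×x - Ka×C = 0. Solving: [H⁺] = 6.2915e-05. Percent = (6.2915e-05/0.15) × 100

Percent ionization = 0.0419%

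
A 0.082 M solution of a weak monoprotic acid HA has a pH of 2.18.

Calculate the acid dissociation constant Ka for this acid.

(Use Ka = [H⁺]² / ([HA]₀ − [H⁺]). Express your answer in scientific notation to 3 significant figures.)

[H⁺] = 10^(−pH) = 10^(−2.18) = 6.607e-03 M. For HA ⇌ H⁺ + A⁻, Ka = [H⁺][A⁻]/[HA] = [H⁺]² / ([HA]₀ − [H⁺]) = (6.607e-03)² / (0.082 − 6.607e-03) = 5.79e-04.

K_a = 5.79e-04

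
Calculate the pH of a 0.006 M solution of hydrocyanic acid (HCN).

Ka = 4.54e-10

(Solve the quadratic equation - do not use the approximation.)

x² + Ka×x - Ka×C = 0. Using quadratic formula: [H⁺] = 1.6502e-06

pH = 5.78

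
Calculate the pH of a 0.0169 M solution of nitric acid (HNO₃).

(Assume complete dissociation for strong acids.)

[H⁺] = 0.0169 M for strong acid. pH = -log[H⁺] = -log(0.0169)

pH = 1.77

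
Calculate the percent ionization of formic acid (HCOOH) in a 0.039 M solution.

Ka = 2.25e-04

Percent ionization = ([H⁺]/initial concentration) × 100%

Using Ka equilibrium: x² + Ka×x - Ka×C = 0. Solving: [H⁺] = 2.8519e-03. Percent = (2.8519e-03/0.039) × 100

Percent ionization = 7.31%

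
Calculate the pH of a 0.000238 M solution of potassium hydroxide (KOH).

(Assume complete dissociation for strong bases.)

[OH⁻] = 0.000238 M for strong base. pOH = -log[OH⁻] = 3.62, pH = 14 - pOH

pH = 10.38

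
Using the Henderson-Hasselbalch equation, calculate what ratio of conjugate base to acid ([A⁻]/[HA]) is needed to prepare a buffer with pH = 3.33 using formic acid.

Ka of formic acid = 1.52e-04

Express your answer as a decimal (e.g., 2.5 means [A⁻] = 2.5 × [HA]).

pKa = -log(1.52e-04) = 3.8182. pH = pKa + log([A⁻]/[HA]), so log([A⁻]/[HA]) = pH − pKa = 3.33 − 3.8182 = -0.4882. [A⁻]/[HA] = 10^(-0.4882) = 0.325

[A⁻]/[HA] = 0.325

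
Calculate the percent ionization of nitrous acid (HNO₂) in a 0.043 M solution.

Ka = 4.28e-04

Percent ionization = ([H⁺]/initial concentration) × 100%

Using Ka equilibrium: x² + Ka×x - Ka×C = 0. Solving: [H⁺] = 4.0813e-03. Percent = (4.0813e-03/0.043) × 100

Percent ionization = 9.49%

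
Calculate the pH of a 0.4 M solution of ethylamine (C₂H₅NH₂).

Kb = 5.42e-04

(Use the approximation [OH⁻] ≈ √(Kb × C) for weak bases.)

[OH⁻] = √(Kb × C) = √(5.42e-04 × 0.4) = 1.4724e-02. pOH = 1.83, pH = 14 - pOH

pH = 12.17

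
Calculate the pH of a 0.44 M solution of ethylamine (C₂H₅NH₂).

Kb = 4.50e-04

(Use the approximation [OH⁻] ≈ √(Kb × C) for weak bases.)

[OH⁻] = √(Kb × C) = √(4.50e-04 × 0.44) = 1.4071e-02. pOH = 1.85, pH = 14 - pOH

pH = 12.15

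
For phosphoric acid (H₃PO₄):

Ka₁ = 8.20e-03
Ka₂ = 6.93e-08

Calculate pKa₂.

pKa₂ = -log(Ka₂) = -log(6.93e-08) = 7.16.

pK_{a2} = 7.16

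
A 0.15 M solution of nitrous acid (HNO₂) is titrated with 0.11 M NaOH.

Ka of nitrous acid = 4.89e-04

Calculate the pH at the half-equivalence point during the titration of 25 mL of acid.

At half-equivalence [HA] = [A⁻], so Henderson-Hasselbalch gives pH = pKa = -log(4.89e-04) = 3.31.

pH = pKa = 3.31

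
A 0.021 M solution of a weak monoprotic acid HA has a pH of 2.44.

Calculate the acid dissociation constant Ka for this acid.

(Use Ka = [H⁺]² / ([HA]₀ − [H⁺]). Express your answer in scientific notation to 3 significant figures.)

[H⁺] = 10^(−pH) = 10^(−2.44) = 3.631e-03 M. For HA ⇌ H⁺ + A⁻, Ka = [H⁺][A⁻]/[HA] = [H⁺]² / ([HA]₀ − [H⁺]) = (3.631e-03)² / (0.021 − 3.631e-03) = 7.59e-04.

K_a = 7.59e-04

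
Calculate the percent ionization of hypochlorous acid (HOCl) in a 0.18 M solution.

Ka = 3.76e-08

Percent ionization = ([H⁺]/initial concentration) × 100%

Using Ka equilibrium: x² + Ka×x - Ka×C = 0. Solving: [H⁺] = 8.2249e-05. Percent = (8.2249e-05/0.18) × 100

Percent ionization = 0.0457%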